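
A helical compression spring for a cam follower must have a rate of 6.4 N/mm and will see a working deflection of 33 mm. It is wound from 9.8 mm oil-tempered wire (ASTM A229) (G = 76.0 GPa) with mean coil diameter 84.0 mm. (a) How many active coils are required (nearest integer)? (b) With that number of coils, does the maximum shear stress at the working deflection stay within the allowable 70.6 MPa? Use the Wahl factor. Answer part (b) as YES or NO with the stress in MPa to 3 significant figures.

(a) 23 coils; (b) YES, τ_max = 56.4 MPa

N_a = Gd⁴/(8D³k) = (76.0×10³)(9.8⁴)/(8·84.0³·6.4) = 23.1 → N_a = 23
Actual rate k = Gd⁴/(8D³·23) = 6.4278 N/mm
Working load F = kδ = 6.4278·33 = 212.12 N
C = 84.0/9.8 = 8.5714; K_W = (4C−1)/(4C−4)+0.615/C = 1.1708
τ_max = K_W·8FD/(πd³) = 1.1708·48.208 = 56.442 MPa
τ_max ≤ 70.6 MPa → acceptable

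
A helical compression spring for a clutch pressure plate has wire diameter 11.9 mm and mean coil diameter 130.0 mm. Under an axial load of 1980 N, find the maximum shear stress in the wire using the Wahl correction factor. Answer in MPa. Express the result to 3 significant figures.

Spring index C = D/d = 130.0/11.9 = 10.9244
K_W = (4C−1)/(4C−4) + 0.615/C = 42.697/39.697 + 0.0563 = 1.1319
τ₀ = 8FD/(πd³) = 8·1980·130.0/(π·11.9³) = 2.0592e+06/5294.1 = 388.96 MPa
τ_max = K·τ₀ = 1.1319 × 388.96 = 440.25 MPa

440 MPa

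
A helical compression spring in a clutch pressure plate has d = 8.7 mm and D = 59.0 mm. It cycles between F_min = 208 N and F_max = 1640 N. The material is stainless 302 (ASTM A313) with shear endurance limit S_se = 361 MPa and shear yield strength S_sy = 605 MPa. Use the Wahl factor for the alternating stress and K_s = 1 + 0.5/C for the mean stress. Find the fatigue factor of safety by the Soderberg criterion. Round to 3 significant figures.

1.08

C = D/d = 59.0/8.7 = 6.7816; K_W = (4C−1)/(4C−4)+0.615/C = 1.2204; K_s = 1+0.5/C = 1.0737
F_a = (F_max−F_min)/2 = 716 N; F_m = (F_max+F_min)/2 = 924 N
τ_a = K_W·8F_aD/(πd³) = 1.2204 × 163.36 = 199.37 MPa
τ_m = K_s·8F_mD/(πd³) = 1.0737 × 210.82 = 226.36 MPa
Soderberg: 1/n_f = τ_a/S_se + τ_m/S_sy = 199.37/361 + 226.36/605 = 0.55226 + 0.37415 = 0.92641
n_f = 1/0.92641 = 1.079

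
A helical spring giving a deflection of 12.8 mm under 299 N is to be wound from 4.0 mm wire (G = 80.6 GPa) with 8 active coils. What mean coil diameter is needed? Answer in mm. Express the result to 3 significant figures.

24.0 mm

Required rate k = F/δ = 299/12.8 = 23.359 N/mm
D = (Gd⁴/(8N_a·k))^(1/3) = (80.6×10³·4.0⁴/(8·8·23.359))^(1/3)
  = (13801.7)^(1/3) = 23.9871 mm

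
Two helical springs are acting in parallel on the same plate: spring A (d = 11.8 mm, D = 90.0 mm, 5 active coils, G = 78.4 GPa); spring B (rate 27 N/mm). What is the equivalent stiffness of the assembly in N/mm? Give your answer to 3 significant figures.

79.1 N/mm

k_A = Gd⁴/(8D³N_a) = (78.4×10³)(11.8⁴)/(8·90.0³·5) = 52.126 N/mm
Parallel: k_eq = 52.126 + 27 = 79.126 N/mm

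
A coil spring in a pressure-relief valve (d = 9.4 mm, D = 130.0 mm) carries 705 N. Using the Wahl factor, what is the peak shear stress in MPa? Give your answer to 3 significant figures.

310 MPa

Spring index C = D/d = 130.0/9.4 = 13.8298
K_W = (4C−1)/(4C−4) + 0.615/C = 54.319/51.319 + 0.0445 = 1.1029
τ₀ = 8FD/(πd³) = 8·705·130.0/(π·9.4³) = 733200/2609.4 = 280.99 MPa
τ_max = K·τ₀ = 1.1029 × 280.99 = 309.91 MPa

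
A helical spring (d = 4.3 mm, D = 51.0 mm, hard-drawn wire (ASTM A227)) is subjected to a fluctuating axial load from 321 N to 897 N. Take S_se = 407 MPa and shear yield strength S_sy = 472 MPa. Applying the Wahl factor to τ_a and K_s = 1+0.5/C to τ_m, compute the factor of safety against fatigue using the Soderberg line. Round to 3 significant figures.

C = D/d = 51.0/4.3 = 11.8605; K_W = (4C−1)/(4C−4)+0.615/C = 1.1209; K_s = 1+0.5/C = 1.0422
F_a = (F_max−F_min)/2 = 288 N; F_m = (F_max+F_min)/2 = 609 N
τ_a = K_W·8F_aD/(πd³) = 1.1209 × 470.43 = 527.31 MPa
τ_m = K_s·8F_mD/(πd³) = 1.0422 × 994.77 = 1036.7 MPa
Soderberg: 1/n_f = τ_a/S_se + τ_m/S_sy = 527.31/407 + 1036.7/472 = 1.29561 + 2.19641 = 3.492
n_f = 1/3.492 = 0.2864

0.286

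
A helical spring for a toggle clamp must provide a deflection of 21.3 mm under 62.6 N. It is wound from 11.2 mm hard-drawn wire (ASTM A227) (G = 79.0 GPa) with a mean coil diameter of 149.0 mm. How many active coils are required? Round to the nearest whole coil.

Required rate k = F/δ = 62.6/21.3 = 2.939 N/mm
N_a = Gd⁴/(8D³k) = (79.0×10³ × 11.2⁴)/(8 × 149.0³ × 2.939)
    = 1.24308e+09 / 7.77756e+07 = 15.98 → 16 coils

16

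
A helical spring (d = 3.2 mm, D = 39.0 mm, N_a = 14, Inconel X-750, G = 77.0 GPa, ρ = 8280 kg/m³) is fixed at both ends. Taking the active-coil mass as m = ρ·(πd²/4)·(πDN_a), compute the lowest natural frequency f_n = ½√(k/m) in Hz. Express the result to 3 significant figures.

k = Gd⁴/(8D³N_a) = (77.0×10³)(3.2⁴)/(8·39.0³·14) = 1.2153 N/mm = 1215.3 N/m
Wire length L = πDN_a = π·39.0·14 = 1715.3 mm
m = ρ·(πd²/4)·L = 8280 × 8.0425×10⁻⁶ m² × 1.7153 m = 0.11423 kg
f_n = ½√(k/m) = 0.5·√(1215.3/0.11423) = 0.5·√(10639) = 51.574 Hz

51.6 Hz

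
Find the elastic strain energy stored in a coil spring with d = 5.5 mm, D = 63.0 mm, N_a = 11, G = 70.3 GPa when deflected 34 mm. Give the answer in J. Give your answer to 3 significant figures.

k = Gd⁴/(8D³N_a) = (70.3×10³)(5.5⁴)/(8·63.0³·11) = 2.9235 N/mm
U = ½kδ² = 0.5 × 2.9235 × 34² = 1689.8 N·mm = 1.6898 J

1.69 J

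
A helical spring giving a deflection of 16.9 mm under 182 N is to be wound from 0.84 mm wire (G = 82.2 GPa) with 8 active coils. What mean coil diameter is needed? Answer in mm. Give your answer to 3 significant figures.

Required rate k = F/δ = 182/16.9 = 10.769 N/mm
D = (Gd⁴/(8N_a·k))^(1/3) = (82.2×10³·0.84⁴/(8·8·10.769))^(1/3)
  = (59.3778)^(1/3) = 3.9013 mm

3.90 mm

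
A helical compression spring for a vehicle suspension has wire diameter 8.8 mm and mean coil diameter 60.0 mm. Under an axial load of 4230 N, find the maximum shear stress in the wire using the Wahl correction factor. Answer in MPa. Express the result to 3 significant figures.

Spring index C = D/d = 60.0/8.8 = 6.8182
K_W = (4C−1)/(4C−4) + 0.615/C = 26.273/23.273 + 0.0902 = 1.2191
τ₀ = 8FD/(πd³) = 8·4230·60.0/(π·8.8³) = 2.0304e+06/2140.9 = 948.38 MPa
τ_max = K·τ₀ = 1.2191 × 948.38 = 1156.2 MPa

1160 MPa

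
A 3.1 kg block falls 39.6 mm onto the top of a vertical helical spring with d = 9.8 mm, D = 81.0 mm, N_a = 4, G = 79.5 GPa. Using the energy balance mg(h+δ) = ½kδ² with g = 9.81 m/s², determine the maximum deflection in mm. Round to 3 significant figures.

8.21 mm

k = Gd⁴/(8D³N_a) = (79.5×10³)(9.8⁴)/(8·81.0³·4) = 43.119 N/mm
W = mg = 3.1 × 9.81 = 30.411 N
½kδ² − Wδ − Wh = 0 → δ = (W + √(W² + 2kWh))/k
δ = (30.411 + √(924.83 + 103854))/43.119 = (30.411 + 323.7)/43.119 = 8.2123 mm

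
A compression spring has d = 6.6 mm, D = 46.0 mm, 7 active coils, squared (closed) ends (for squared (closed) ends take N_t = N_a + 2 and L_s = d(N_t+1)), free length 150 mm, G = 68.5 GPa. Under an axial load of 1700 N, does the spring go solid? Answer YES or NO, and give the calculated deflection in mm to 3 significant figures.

NO, δ = 71.3 mm

k = Gd⁴/(8D³N_a) = (68.5×10³)(6.6⁴)/(8·46.0³·7) = 23.845 N/mm
N_t = 9; L_s = 6.6·10 = 66 mm; δ_solid = L₀ − L_s = 150 − 66 = 84 mm
δ = F/k = 1700/23.845 = 71.293 mm
δ < δ_solid → spring does not go solid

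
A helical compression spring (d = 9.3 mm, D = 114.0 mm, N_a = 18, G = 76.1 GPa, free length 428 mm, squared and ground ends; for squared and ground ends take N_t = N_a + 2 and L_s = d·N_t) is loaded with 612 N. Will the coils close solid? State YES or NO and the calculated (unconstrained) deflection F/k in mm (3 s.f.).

NO, δ = 229 mm

k = Gd⁴/(8D³N_a) = (76.1×10³)(9.3⁴)/(8·114.0³·18) = 2.6683 N/mm
N_t = 20; L_s = 9.3·20 = 186 mm; δ_solid = L₀ − L_s = 428 − 186 = 242 mm
δ = F/k = 612/2.6683 = 229.36 mm
δ < δ_solid → spring does not go solid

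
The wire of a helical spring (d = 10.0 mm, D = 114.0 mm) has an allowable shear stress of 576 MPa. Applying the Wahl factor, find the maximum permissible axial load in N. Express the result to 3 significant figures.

C = D/d = 114.0/10.0 = 11.4000
K_W = (4C−1)/(4C−4) + 0.615/C = 44.600/41.600 + 0.0539 = 1.1261
τ_max = K·8FD/(πd³) → F_max = τ_allow·πd³/(8DK)
F_max = 576·π·10.0³/(8·114.0·1.1261) = 1.8096e+06/1027 = 1762 N

1760 N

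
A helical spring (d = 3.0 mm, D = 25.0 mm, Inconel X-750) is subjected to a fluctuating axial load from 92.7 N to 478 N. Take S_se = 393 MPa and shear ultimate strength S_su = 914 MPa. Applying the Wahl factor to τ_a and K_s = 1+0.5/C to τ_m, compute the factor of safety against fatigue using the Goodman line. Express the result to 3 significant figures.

0.467

C = D/d = 25.0/3.0 = 8.3333; K_W = (4C−1)/(4C−4)+0.615/C = 1.1761; K_s = 1+0.5/C = 1.0600
F_a = (F_max−F_min)/2 = 192.65 N; F_m = (F_max+F_min)/2 = 285.35 N
τ_a = K_W·8F_aD/(πd³) = 1.1761 × 454.24 = 534.22 MPa
τ_m = K_s·8F_mD/(πd³) = 1.0600 × 672.81 = 713.18 MPa
Goodman: 1/n_f = τ_a/S_se + τ_m/S_su = 534.22/393 + 713.18/914 = 1.35934 + 0.78029 = 2.1396
n_f = 1/2.1396 = 0.4674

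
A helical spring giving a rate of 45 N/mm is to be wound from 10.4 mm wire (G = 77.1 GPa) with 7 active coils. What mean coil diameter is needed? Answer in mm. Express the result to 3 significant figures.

71.0 mm

D = (Gd⁴/(8N_a·k))^(1/3) = (77.1×10³·10.4⁴/(8·7·45))^(1/3)
  = (357921)^(1/3) = 71.0007 mm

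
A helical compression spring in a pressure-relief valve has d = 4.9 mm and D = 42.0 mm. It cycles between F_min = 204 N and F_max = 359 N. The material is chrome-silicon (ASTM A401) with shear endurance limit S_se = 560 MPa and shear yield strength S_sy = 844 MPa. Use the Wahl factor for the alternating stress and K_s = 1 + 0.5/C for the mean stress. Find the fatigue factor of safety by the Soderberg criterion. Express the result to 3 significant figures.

2.14

C = D/d = 42.0/4.9 = 8.5714; K_W = (4C−1)/(4C−4)+0.615/C = 1.1708; K_s = 1+0.5/C = 1.0583
F_a = (F_max−F_min)/2 = 77.5 N; F_m = (F_max+F_min)/2 = 281.5 N
τ_a = K_W·8F_aD/(πd³) = 1.1708 × 70.454 = 82.487 MPa
τ_m = K_s·8F_mD/(πd³) = 1.0583 × 255.91 = 270.83 MPa
Soderberg: 1/n_f = τ_a/S_se + τ_m/S_sy = 82.487/560 + 270.83/844 = 0.14730 + 0.32089 = 0.46819
n_f = 1/0.46819 = 2.136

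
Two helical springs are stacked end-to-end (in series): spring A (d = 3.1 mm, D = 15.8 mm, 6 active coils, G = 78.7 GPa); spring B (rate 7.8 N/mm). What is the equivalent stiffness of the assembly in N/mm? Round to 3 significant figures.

6.48 N/mm

k_A = Gd⁴/(8D³N_a) = (78.7×10³)(3.1⁴)/(8·15.8³·6) = 38.389 N/mm
Series: 1/k_eq = 1/38.389 + 1/7.8 = 0.15425; k_eq = 6.4828 N/mm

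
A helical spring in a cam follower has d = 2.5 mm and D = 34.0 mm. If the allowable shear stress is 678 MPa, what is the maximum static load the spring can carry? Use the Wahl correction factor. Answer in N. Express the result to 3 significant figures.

111 N

C = D/d = 34.0/2.5 = 13.6000
K_W = (4C−1)/(4C−4) + 0.615/C = 53.400/50.400 + 0.0452 = 1.1047
τ_max = K·8FD/(πd³) → F_max = τ_allow·πd³/(8DK)
F_max = 678·π·2.5³/(8·34.0·1.1047) = 33281/300.49 = 110.76 N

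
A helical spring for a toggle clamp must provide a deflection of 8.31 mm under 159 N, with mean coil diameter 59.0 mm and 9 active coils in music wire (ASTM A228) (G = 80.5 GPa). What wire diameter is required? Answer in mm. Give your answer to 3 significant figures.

7.70 mm

Required rate k = F/δ = 159/8.31 = 19.134 N/mm
d = (8D³N_a·k / G)^(1/4) = (8·59.0³·9·19.134 / (80.5×10³))^0.25
  = (3514.7)^0.25 = 7.6997 mm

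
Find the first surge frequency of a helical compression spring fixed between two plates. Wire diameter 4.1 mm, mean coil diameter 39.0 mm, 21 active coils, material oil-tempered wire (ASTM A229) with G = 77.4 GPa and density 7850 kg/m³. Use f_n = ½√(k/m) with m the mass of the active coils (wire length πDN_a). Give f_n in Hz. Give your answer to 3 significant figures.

45.4 Hz

k = Gd⁴/(8D³N_a) = (77.4×10³)(4.1⁴)/(8·39.0³·21) = 2.1947 N/mm = 2194.7 N/m
Wire length L = πDN_a = π·39.0·21 = 2573 mm
m = ρ·(πd²/4)·L = 7850 × 13.203×10⁻⁶ m² × 2.573 m = 0.26666 kg
f_n = ½√(k/m) = 0.5·√(2194.7/0.26666) = 0.5·√(8230.2) = 45.36 Hz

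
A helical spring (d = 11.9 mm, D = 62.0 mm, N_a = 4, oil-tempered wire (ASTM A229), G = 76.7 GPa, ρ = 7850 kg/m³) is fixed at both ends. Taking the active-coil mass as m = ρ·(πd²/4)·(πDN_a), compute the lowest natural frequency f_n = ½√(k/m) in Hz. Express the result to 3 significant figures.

272 Hz

k = Gd⁴/(8D³N_a) = (76.7×10³)(11.9⁴)/(8·62.0³·4) = 201.68 N/mm = 2.0168e+05 N/m
Wire length L = πDN_a = π·62.0·4 = 779.11 mm
m = ρ·(πd²/4)·L = 7850 × 111.22×10⁻⁶ m² × 0.77911 m = 0.68023 kg
f_n = ½√(k/m) = 0.5·√(2.0168e+05/0.68023) = 0.5·√(2.9649e+05) = 272.25 Hz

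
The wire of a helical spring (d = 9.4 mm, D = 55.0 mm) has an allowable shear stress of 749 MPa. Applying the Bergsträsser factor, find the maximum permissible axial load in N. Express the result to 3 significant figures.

3570 N

C = D/d = 55.0/9.4 = 5.8511
K_B = (4C+2)/(4C−3) = 25.404/20.404 = 1.2450
τ_max = K·8FD/(πd³) → F_max = τ_allow·πd³/(8DK)
F_max = 749·π·9.4³/(8·55.0·1.2450) = 1.9544e+06/547.82 = 3567.6 N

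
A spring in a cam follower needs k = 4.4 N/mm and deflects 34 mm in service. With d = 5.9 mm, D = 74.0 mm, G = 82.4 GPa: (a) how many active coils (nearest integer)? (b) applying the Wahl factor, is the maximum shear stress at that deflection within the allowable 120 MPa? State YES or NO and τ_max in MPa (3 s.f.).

(a) 7 coils; (b) NO, τ_max = 153 MPa

N_a = Gd⁴/(8D³k) = (82.4×10³)(5.9⁴)/(8·74.0³·4.4) = 7 → N_a = 7
Actual rate k = Gd⁴/(8D³·7) = 4.4 N/mm
Working load F = kδ = 4.4·34 = 149.6 N
C = 74.0/5.9 = 12.5424; K_W = (4C−1)/(4C−4)+0.615/C = 1.1140
τ_max = K_W·8FD/(πd³) = 1.1140·137.26 = 152.91 MPa
τ_max > 120 MPa → exceeds allowable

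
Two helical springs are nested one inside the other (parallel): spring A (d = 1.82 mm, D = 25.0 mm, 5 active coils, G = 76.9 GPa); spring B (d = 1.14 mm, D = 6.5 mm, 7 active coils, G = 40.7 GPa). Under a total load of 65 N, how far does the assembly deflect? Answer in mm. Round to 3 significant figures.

k_A = Gd⁴/(8D³N_a) = (76.9×10³)(1.82⁴)/(8·25.0³·5) = 1.35 N/mm
k_B = Gd⁴/(8D³N_a) = (40.7×10³)(1.14⁴)/(8·6.5³·7) = 4.4698 N/mm
Parallel: k_eq = 1.35 + 4.4698 = 5.8198 N/mm
δ = F/k_eq = 65/5.8198 = 11.169 mm

11.2 mm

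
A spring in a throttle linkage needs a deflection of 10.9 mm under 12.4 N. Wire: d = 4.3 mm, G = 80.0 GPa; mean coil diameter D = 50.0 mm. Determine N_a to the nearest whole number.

24

Required rate k = F/δ = 12.4/10.9 = 1.1376 N/mm
N_a = Gd⁴/(8D³k) = (80.0×10³ × 4.3⁴)/(8 × 50.0³ × 1.1376)
    = 2.73504e+07 / 1.13761e+06 = 24.04 → 24 coils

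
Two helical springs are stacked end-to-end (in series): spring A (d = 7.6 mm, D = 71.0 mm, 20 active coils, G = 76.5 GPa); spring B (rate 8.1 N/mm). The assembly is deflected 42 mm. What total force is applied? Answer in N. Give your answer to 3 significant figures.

121 N

k_A = Gd⁴/(8D³N_a) = (76.5×10³)(7.6⁴)/(8·71.0³·20) = 4.4568 N/mm
Series: 1/k_eq = 1/4.4568 + 1/8.1 = 0.34783; k_eq = 2.8749 N/mm
F = k_eq·δ = 2.8749·42 = 120.75 N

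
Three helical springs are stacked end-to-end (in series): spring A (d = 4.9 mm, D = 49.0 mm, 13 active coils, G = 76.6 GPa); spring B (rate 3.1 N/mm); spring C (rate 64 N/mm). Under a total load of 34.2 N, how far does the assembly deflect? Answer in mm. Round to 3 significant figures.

k_A = Gd⁴/(8D³N_a) = (76.6×10³)(4.9⁴)/(8·49.0³·13) = 3.609 N/mm
Series: 1/k_eq = 1/3.609 + 1/3.1 + 1/64 = 0.61529; k_eq = 1.6253 N/mm
δ = F/k_eq = 34.2/1.6253 = 21.043 mm

21.0 mm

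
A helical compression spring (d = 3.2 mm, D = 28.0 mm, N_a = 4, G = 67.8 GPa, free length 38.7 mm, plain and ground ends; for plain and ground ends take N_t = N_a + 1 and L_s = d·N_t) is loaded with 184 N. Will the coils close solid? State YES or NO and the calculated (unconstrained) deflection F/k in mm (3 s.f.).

k = Gd⁴/(8D³N_a) = (67.8×10³)(3.2⁴)/(8·28.0³·4) = 10.121 N/mm
N_t = 5; L_s = 3.2·5 = 16 mm; δ_solid = L₀ − L_s = 38.7 − 16 = 22.7 mm
δ = F/k = 184/10.121 = 18.181 mm
δ < δ_solid → spring does not go solid

NO, δ = 18.2 mm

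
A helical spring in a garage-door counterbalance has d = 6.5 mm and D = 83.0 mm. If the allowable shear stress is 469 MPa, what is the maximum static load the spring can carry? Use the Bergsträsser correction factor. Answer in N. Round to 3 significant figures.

C = D/d = 83.0/6.5 = 12.7692
K_B = (4C+2)/(4C−3) = 53.077/48.077 = 1.1040
τ_max = K·8FD/(πd³) → F_max = τ_allow·πd³/(8DK)
F_max = 469·π·6.5³/(8·83.0·1.1040) = 4.0463e+05/733.06 = 551.98 N

552 N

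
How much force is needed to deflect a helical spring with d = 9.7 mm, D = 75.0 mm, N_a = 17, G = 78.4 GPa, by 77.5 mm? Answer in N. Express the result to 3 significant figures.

k = Gd⁴/(8D³N_a) = (78.4×10³)(9.7⁴)/(8·75.0³·17) = 12.097 N/mm
F = k·δ = 12.097 × 77.5 = 937.52 N

938 N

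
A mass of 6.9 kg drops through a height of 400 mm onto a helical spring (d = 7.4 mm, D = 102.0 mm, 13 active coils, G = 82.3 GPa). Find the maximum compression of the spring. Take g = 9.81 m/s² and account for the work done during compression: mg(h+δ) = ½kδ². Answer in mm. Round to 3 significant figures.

k = Gd⁴/(8D³N_a) = (82.3×10³)(7.4⁴)/(8·102.0³·13) = 2.2361 N/mm
W = mg = 6.9 × 9.81 = 67.689 N
½kδ² − Wδ − Wh = 0 → δ = (W + √(W² + 2kWh))/k
δ = (67.689 + √(4581.8 + 121088))/2.2361 = (67.689 + 354.5)/2.2361 = 188.8 mm

189 mm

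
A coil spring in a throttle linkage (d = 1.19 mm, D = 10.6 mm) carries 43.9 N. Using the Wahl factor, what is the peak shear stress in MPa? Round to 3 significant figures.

818 MPa

Spring index C = D/d = 10.6/1.19 = 8.9076
K_W = (4C−1)/(4C−4) + 0.615/C = 34.630/31.630 + 0.0690 = 1.1639
τ₀ = 8FD/(πd³) = 8·43.9·10.6/(π·1.19³) = 3722.72/5.2941 = 703.19 MPa
τ_max = K·τ₀ = 1.1639 × 703.19 = 818.43 MPa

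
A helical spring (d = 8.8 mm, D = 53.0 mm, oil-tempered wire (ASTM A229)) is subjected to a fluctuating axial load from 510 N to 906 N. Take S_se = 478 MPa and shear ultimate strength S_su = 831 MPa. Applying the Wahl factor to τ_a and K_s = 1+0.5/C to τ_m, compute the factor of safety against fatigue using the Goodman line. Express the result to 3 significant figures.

3.50

C = D/d = 53.0/8.8 = 6.0227; K_W = (4C−1)/(4C−4)+0.615/C = 1.2514; K_s = 1+0.5/C = 1.0830
F_a = (F_max−F_min)/2 = 198 N; F_m = (F_max+F_min)/2 = 708 N
τ_a = K_W·8F_aD/(πd³) = 1.2514 × 39.213 = 49.073 MPa
τ_m = K_s·8F_mD/(πd³) = 1.0830 × 140.22 = 151.86 MPa
Goodman: 1/n_f = τ_a/S_se + τ_m/S_su = 49.073/478 + 151.86/831 = 0.10266 + 0.18274 = 0.2854
n_f = 1/0.2854 = 3.504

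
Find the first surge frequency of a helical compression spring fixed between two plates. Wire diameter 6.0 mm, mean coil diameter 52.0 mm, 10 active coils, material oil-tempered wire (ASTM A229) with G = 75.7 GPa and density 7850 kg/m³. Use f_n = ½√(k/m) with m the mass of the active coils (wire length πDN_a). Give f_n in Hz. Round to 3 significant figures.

77.5 Hz

k = Gd⁴/(8D³N_a) = (75.7×10³)(6.0⁴)/(8·52.0³·10) = 8.7217 N/mm = 8721.7 N/m
Wire length L = πDN_a = π·52.0·10 = 1633.6 mm
m = ρ·(πd²/4)·L = 7850 × 28.274×10⁻⁶ m² × 1.6336 m = 0.36259 kg
f_n = ½√(k/m) = 0.5·√(8721.7/0.36259) = 0.5·√(24054) = 77.547 Hz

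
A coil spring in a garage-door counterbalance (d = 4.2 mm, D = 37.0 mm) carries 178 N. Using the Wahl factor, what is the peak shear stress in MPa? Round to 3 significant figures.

Spring index C = D/d = 37.0/4.2 = 8.8095
K_W = (4C−1)/(4C−4) + 0.615/C = 34.238/31.238 + 0.0698 = 1.1658
τ₀ = 8FD/(πd³) = 8·178·37.0/(π·4.2³) = 52688/232.75 = 226.37 MPa
τ_max = K·τ₀ = 1.1658 × 226.37 = 263.91 MPa

264 MPa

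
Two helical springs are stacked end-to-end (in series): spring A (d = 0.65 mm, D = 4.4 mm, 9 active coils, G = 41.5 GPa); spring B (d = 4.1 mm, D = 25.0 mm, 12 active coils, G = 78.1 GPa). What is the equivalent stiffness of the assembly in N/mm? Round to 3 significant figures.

1.12 N/mm

k_A = Gd⁴/(8D³N_a) = (41.5×10³)(0.65⁴)/(8·4.4³·9) = 1.2078 N/mm
k_B = Gd⁴/(8D³N_a) = (78.1×10³)(4.1⁴)/(8·25.0³·12) = 14.713 N/mm
Series: 1/k_eq = 1/1.2078 + 1/14.713 = 0.89589; k_eq = 1.1162 N/mm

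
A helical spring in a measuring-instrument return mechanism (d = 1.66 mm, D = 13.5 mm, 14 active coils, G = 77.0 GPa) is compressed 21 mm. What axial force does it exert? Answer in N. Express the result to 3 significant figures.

44.6 N

k = Gd⁴/(8D³N_a) = (77.0×10³)(1.66⁴)/(8·13.5³·14) = 2.1218 N/mm
F = k·δ = 2.1218 × 21 = 44.558 N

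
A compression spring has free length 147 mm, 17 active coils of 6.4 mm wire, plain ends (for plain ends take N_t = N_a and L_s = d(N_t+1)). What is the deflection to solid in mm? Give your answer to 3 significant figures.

31.8 mm

N_t = 17; L_s = 6.4·18 = 115.2 mm
δ_solid = L₀ − L_s = 147 − 115.2 = 31.8 mm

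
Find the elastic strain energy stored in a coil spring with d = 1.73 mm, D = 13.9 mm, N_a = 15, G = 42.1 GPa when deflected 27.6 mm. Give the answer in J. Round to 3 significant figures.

k = Gd⁴/(8D³N_a) = (42.1×10³)(1.73⁴)/(8·13.9³·15) = 1.1701 N/mm
U = ½kδ² = 0.5 × 1.1701 × 27.6² = 445.69 N·mm = 0.44569 J

0.446 J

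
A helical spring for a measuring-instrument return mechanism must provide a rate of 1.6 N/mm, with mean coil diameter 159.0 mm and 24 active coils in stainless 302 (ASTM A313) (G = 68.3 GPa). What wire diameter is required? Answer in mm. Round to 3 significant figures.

11.6 mm

d = (8D³N_a·k / G)^(1/4) = (8·159.0³·24·1.6 / (68.3×10³))^0.25
  = (18080)^0.25 = 11.5957 mm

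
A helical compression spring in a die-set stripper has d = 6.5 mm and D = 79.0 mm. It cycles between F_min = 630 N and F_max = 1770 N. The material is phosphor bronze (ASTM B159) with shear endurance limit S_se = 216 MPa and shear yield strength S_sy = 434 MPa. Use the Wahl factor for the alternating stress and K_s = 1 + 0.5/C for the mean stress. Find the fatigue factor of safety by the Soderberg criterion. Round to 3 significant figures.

0.234

C = D/d = 79.0/6.5 = 12.1538; K_W = (4C−1)/(4C−4)+0.615/C = 1.1178; K_s = 1+0.5/C = 1.0411
F_a = (F_max−F_min)/2 = 570 N; F_m = (F_max+F_min)/2 = 1200 N
τ_a = K_W·8F_aD/(πd³) = 1.1178 × 417.54 = 466.75 MPa
τ_m = K_s·8F_mD/(πd³) = 1.0411 × 879.04 = 915.2 MPa
Soderberg: 1/n_f = τ_a/S_se + τ_m/S_sy = 466.75/216 + 915.2/434 = 2.16087 + 2.10876 = 4.2696
n_f = 1/4.2696 = 0.2342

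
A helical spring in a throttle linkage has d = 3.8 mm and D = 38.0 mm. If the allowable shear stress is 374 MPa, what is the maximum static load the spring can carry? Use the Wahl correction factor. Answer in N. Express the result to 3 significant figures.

185 N

C = D/d = 38.0/3.8 = 10.0000
K_W = (4C−1)/(4C−4) + 0.615/C = 39.000/36.000 + 0.0615 = 1.1448
τ_max = K·8FD/(πd³) → F_max = τ_allow·πd³/(8DK)
F_max = 374·π·3.8³/(8·38.0·1.1448) = 64472/348.03 = 185.25 N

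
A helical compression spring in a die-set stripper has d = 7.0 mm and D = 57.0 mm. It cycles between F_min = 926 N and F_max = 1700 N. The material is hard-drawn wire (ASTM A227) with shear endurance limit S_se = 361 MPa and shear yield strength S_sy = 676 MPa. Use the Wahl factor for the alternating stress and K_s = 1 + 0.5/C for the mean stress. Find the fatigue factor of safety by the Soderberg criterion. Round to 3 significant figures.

C = D/d = 57.0/7.0 = 8.1429; K_W = (4C−1)/(4C−4)+0.615/C = 1.1805; K_s = 1+0.5/C = 1.0614
F_a = (F_max−F_min)/2 = 387 N; F_m = (F_max+F_min)/2 = 1313 N
τ_a = K_W·8F_aD/(πd³) = 1.1805 × 163.77 = 193.33 MPa
τ_m = K_s·8F_mD/(πd³) = 1.0614 × 555.63 = 589.75 MPa
Soderberg: 1/n_f = τ_a/S_se + τ_m/S_sy = 193.33/361 + 589.75/676 = 0.53555 + 0.87241 = 1.408
n_f = 1/1.408 = 0.7102

0.710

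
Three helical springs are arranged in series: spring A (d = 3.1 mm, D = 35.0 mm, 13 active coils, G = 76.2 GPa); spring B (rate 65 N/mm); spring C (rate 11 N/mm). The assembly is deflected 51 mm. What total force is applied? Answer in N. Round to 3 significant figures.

k_A = Gd⁴/(8D³N_a) = (76.2×10³)(3.1⁴)/(8·35.0³·13) = 1.5782 N/mm
Series: 1/k_eq = 1/1.5782 + 1/65 + 1/11 = 0.73992; k_eq = 1.3515 N/mm
F = k_eq·δ = 1.3515·51 = 68.926 N

68.9 N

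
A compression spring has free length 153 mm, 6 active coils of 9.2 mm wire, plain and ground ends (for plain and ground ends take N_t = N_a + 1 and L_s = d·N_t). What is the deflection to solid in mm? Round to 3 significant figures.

N_t = 7; L_s = 9.2·7 = 64.4 mm
δ_solid = L₀ − L_s = 153 − 64.4 = 88.6 mm

88.6 mm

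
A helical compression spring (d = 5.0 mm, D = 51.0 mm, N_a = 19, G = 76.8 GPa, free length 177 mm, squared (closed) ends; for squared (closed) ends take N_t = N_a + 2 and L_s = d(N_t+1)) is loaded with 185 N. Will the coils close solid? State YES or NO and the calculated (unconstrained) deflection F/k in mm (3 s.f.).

k = Gd⁴/(8D³N_a) = (76.8×10³)(5.0⁴)/(8·51.0³·19) = 2.3806 N/mm
N_t = 21; L_s = 5.0·22 = 110 mm; δ_solid = L₀ − L_s = 177 − 110 = 67 mm
δ = F/k = 185/2.3806 = 77.711 mm
δ ≥ δ_solid → spring goes solid

YES, δ = 77.7 mm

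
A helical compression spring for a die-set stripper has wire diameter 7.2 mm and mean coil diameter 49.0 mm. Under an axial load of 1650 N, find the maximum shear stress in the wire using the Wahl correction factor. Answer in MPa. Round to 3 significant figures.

Spring index C = D/d = 49.0/7.2 = 6.8056
K_W = (4C−1)/(4C−4) + 0.615/C = 26.222/23.222 + 0.0904 = 1.2196
τ₀ = 8FD/(πd³) = 8·1650·49.0/(π·7.2³) = 646800/1172.6 = 551.6 MPa
τ_max = K·τ₀ = 1.2196 × 551.6 = 672.7 MPa

673 MPa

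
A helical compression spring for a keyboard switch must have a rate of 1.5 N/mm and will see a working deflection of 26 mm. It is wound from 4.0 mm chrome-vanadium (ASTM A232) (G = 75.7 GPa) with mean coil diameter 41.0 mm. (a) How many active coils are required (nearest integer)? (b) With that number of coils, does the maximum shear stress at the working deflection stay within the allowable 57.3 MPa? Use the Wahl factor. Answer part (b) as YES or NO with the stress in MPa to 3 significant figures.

(a) 23 coils; (b) NO, τ_max = 74.0 MPa

N_a = Gd⁴/(8D³k) = (75.7×10³)(4.0⁴)/(8·41.0³·1.5) = 23.43 → N_a = 23
Actual rate k = Gd⁴/(8D³·23) = 1.5282 N/mm
Working load F = kδ = 1.5282·26 = 39.732 N
C = 41.0/4.0 = 10.2500; K_W = (4C−1)/(4C−4)+0.615/C = 1.1411
τ_max = K_W·8FD/(πd³) = 1.1411·64.816 = 73.961 MPa
τ_max > 57.3 MPa → exceeds allowable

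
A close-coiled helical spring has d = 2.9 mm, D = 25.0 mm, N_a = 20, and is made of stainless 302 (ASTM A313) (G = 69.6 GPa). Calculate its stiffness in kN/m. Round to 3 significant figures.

k = Gd⁴/(8D³N_a) = (69.6×10³ × 2.9⁴) / (8 × 25.0³ × 20)
  = 4.92268e+06 / 2.5e+06 = 1.9691 N/mm

1.97 kN/m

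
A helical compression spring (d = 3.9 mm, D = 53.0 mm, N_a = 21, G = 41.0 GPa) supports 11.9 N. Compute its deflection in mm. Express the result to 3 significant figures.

k = Gd⁴/(8D³N_a) = (41.0×10³)(3.9⁴)/(8·53.0³·21) = 0.37923 N/mm
δ = F/k = 11.9 / 0.37923 = 31.379 mm

31.4 mm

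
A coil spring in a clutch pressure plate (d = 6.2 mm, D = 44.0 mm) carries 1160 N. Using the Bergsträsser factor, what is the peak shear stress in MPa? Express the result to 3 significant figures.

653 MPa

Spring index C = D/d = 44.0/6.2 = 7.0968
K_B = (4C+2)/(4C−3) = 30.387/25.387 = 1.1970
τ₀ = 8FD/(πd³) = 8·1160·44.0/(π·6.2³) = 408320/748.73 = 545.35 MPa
τ_max = K·τ₀ = 1.1970 × 545.35 = 652.76 MPa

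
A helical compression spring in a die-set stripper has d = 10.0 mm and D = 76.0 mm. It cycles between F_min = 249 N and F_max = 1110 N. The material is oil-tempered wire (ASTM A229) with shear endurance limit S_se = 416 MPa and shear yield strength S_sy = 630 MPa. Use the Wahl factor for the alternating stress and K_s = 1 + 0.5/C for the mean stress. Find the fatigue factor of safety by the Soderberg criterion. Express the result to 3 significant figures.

2.17

C = D/d = 76.0/10.0 = 7.6000; K_W = (4C−1)/(4C−4)+0.615/C = 1.1946; K_s = 1+0.5/C = 1.0658
F_a = (F_max−F_min)/2 = 430.5 N; F_m = (F_max+F_min)/2 = 679.5 N
τ_a = K_W·8F_aD/(πd³) = 1.1946 × 83.316 = 99.525 MPa
τ_m = K_s·8F_mD/(πd³) = 1.0658 × 131.51 = 140.16 MPa
Soderberg: 1/n_f = τ_a/S_se + τ_m/S_sy = 99.525/416 + 140.16/630 = 0.23924 + 0.22247 = 0.46172
n_f = 1/0.46172 = 2.166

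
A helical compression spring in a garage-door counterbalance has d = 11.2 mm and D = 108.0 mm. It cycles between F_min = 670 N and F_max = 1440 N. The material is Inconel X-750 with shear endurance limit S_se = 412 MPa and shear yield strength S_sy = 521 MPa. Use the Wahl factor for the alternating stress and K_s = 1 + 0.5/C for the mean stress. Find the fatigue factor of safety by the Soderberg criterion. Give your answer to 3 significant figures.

C = D/d = 108.0/11.2 = 9.6429; K_W = (4C−1)/(4C−4)+0.615/C = 1.1506; K_s = 1+0.5/C = 1.0519
F_a = (F_max−F_min)/2 = 385 N; F_m = (F_max+F_min)/2 = 1055 N
τ_a = K_W·8F_aD/(πd³) = 1.1506 × 75.365 = 86.712 MPa
τ_m = K_s·8F_mD/(πd³) = 1.0519 × 206.52 = 217.23 MPa
Soderberg: 1/n_f = τ_a/S_se + τ_m/S_sy = 86.712/412 + 217.23/521 = 0.21047 + 0.41695 = 0.62741
n_f = 1/0.62741 = 1.594

1.59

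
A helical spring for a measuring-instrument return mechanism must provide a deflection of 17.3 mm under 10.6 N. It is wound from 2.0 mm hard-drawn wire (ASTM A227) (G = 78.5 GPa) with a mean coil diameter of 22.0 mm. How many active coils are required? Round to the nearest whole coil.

Required rate k = F/δ = 10.6/17.3 = 0.61272 N/mm
N_a = Gd⁴/(8D³k) = (78.5×10³ × 2.0⁴)/(8 × 22.0³ × 0.61272)
    = 1.256e+06 / 52193.7 = 24.06 → 24 coils

24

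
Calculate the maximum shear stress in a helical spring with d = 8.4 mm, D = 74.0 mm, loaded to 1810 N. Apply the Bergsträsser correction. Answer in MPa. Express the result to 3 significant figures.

Spring index C = D/d = 74.0/8.4 = 8.8095
K_B = (4C+2)/(4C−3) = 37.238/32.238 = 1.1551
τ₀ = 8FD/(πd³) = 8·1810·74.0/(π·8.4³) = 1.07152e+06/1862 = 575.46 MPa
τ_max = K·τ₀ = 1.1551 × 575.46 = 664.71 MPa

665 MPa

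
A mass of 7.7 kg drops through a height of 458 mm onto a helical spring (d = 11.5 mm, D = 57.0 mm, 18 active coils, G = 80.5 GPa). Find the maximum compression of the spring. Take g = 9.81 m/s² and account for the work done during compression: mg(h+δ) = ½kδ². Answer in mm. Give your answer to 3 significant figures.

37.7 mm

k = Gd⁴/(8D³N_a) = (80.5×10³)(11.5⁴)/(8·57.0³·18) = 52.796 N/mm
W = mg = 7.7 × 9.81 = 75.537 N
½kδ² − Wδ − Wh = 0 → δ = (W + √(W² + 2kWh))/k
δ = (75.537 + √(5705.8 + 3.65305e+06))/52.796 = (75.537 + 1912.8)/52.796 = 37.661 mm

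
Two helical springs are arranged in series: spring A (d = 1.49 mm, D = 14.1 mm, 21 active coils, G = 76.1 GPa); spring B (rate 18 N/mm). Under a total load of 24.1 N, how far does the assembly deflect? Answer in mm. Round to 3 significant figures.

31.6 mm

k_A = Gd⁴/(8D³N_a) = (76.1×10³)(1.49⁴)/(8·14.1³·21) = 0.79646 N/mm
Series: 1/k_eq = 1/0.79646 + 1/18 = 1.3111; k_eq = 0.76271 N/mm
δ = F/k_eq = 24.1/0.76271 = 31.598 mm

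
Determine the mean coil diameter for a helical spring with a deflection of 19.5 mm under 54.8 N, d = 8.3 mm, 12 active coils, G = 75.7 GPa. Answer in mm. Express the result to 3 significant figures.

110 mm

Required rate k = F/δ = 54.8/19.5 = 2.8103 N/mm
D = (Gd⁴/(8N_a·k))^(1/3) = (75.7×10³·8.3⁴/(8·12·2.8103))^(1/3)
  = (1.33165e+06)^(1/3) = 110.0180 mm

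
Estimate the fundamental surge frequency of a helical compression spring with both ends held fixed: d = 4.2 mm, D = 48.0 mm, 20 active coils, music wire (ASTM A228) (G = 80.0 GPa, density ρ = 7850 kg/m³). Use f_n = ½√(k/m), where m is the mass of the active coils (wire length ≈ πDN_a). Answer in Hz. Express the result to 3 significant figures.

32.7 Hz

k = Gd⁴/(8D³N_a) = (80.0×10³)(4.2⁴)/(8·48.0³·20) = 1.4068 N/mm = 1406.8 N/m
Wire length L = πDN_a = π·48.0·20 = 3015.9 mm
m = ρ·(πd²/4)·L = 7850 × 13.854×10⁻⁶ m² × 3.0159 m = 0.328 kg
f_n = ½√(k/m) = 0.5·√(1406.8/0.328) = 0.5·√(4289.1) = 32.746 Hz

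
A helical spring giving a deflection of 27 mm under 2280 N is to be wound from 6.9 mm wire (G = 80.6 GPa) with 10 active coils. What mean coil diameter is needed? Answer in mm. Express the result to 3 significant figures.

Required rate k = F/δ = 2280/27 = 84.444 N/mm
D = (Gd⁴/(8N_a·k))^(1/3) = (80.6×10³·6.9⁴/(8·10·84.444))^(1/3)
  = (27044)^(1/3) = 30.0163 mm

30.0 mm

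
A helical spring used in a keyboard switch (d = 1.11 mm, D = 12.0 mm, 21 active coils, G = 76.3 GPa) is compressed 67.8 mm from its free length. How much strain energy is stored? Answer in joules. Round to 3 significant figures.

k = Gd⁴/(8D³N_a) = (76.3×10³)(1.11⁴)/(8·12.0³·21) = 0.39899 N/mm
U = ½kδ² = 0.5 × 0.39899 × 67.8² = 917.05 N·mm = 0.91705 J

0.917 J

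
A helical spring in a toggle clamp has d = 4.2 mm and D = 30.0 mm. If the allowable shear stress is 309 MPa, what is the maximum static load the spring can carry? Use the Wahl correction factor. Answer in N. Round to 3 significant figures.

C = D/d = 30.0/4.2 = 7.1429
K_W = (4C−1)/(4C−4) + 0.615/C = 27.571/24.571 + 0.0861 = 1.2082
τ_max = K·8FD/(πd³) → F_max = τ_allow·πd³/(8DK)
F_max = 309·π·4.2³/(8·30.0·1.2082) = 71921/289.97 = 248.03 N

248 N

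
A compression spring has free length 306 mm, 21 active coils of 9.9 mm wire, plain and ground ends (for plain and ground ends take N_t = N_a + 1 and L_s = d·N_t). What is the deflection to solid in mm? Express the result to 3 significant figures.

N_t = 22; L_s = 9.9·22 = 217.8 mm
δ_solid = L₀ − L_s = 306 − 217.8 = 88.2 mm

88.2 mm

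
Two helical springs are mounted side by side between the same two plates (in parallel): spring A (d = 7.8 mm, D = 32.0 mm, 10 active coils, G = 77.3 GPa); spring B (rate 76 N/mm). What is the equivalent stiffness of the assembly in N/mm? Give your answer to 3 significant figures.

k_A = Gd⁴/(8D³N_a) = (77.3×10³)(7.8⁴)/(8·32.0³·10) = 109.15 N/mm
Parallel: k_eq = 109.15 + 76 = 185.15 N/mm

185 N/mm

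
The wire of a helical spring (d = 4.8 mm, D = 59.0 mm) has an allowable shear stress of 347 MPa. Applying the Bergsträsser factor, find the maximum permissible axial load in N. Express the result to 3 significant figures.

230 N

C = D/d = 59.0/4.8 = 12.2917
K_B = (4C+2)/(4C−3) = 51.167/46.167 = 1.1083
τ_max = K·8FD/(πd³) → F_max = τ_allow·πd³/(8DK)
F_max = 347·π·4.8³/(8·59.0·1.1083) = 1.2056e+05/523.12 = 230.46 N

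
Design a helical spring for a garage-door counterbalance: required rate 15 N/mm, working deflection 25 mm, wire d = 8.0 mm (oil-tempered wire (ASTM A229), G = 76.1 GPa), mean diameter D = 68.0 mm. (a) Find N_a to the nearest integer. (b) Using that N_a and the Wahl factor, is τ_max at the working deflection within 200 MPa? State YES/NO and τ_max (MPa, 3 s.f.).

N_a = Gd⁴/(8D³k) = (76.1×10³)(8.0⁴)/(8·68.0³·15) = 8.261 → N_a = 8
Actual rate k = Gd⁴/(8D³·8) = 15.49 N/mm
Working load F = kδ = 15.49·25 = 387.24 N
C = 68.0/8.0 = 8.5000; K_W = (4C−1)/(4C−4)+0.615/C = 1.1724
τ_max = K_W·8FD/(πd³) = 1.1724·130.97 = 153.54 MPa
τ_max ≤ 200 MPa → acceptable

(a) 8 coils; (b) YES, τ_max = 154 MPa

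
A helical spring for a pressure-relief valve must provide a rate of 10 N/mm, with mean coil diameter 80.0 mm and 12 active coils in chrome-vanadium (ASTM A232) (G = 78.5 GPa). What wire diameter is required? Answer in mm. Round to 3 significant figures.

d = (8D³N_a·k / G)^(1/4) = (8·80.0³·12·10 / (78.5×10³))^0.25
  = (6261.4)^0.25 = 8.8954 mm

8.90 mm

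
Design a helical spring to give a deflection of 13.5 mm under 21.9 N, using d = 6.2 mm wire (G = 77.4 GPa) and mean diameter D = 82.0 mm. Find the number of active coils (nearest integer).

Required rate k = F/δ = 21.9/13.5 = 1.6222 N/mm
N_a = Gd⁴/(8D³k) = (77.4×10³ × 6.2⁴)/(8 × 82.0³ × 1.6222)
    = 1.14369e+08 / 7.15553e+06 = 15.98 → 16 coils

16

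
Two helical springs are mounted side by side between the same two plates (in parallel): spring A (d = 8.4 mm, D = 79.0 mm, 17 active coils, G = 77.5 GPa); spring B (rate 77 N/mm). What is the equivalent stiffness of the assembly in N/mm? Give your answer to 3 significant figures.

k_A = Gd⁴/(8D³N_a) = (77.5×10³)(8.4⁴)/(8·79.0³·17) = 5.7544 N/mm
Parallel: k_eq = 5.7544 + 77 = 82.754 N/mm

82.8 N/mm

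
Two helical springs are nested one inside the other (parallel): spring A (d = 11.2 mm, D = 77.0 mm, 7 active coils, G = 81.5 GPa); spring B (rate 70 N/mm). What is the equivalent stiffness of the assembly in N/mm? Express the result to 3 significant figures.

120 N/mm

k_A = Gd⁴/(8D³N_a) = (81.5×10³)(11.2⁴)/(8·77.0³·7) = 50.161 N/mm
Parallel: k_eq = 50.161 + 70 = 120.16 N/mm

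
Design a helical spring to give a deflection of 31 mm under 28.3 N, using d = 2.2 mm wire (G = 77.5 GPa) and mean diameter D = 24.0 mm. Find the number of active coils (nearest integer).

Required rate k = F/δ = 28.3/31 = 0.9129 N/mm
N_a = Gd⁴/(8D³k) = (77.5×10³ × 2.2⁴)/(8 × 24.0³ × 0.9129)
    = 1.81548e+06 / 100960 = 17.98 → 18 coils

18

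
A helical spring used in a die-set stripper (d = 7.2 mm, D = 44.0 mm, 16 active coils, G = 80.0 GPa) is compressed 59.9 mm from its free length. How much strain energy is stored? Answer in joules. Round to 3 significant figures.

k = Gd⁴/(8D³N_a) = (80.0×10³)(7.2⁴)/(8·44.0³·16) = 19.718 N/mm
U = ½kδ² = 0.5 × 19.718 × 59.9² = 35373 N·mm = 35.373 J

35.4 J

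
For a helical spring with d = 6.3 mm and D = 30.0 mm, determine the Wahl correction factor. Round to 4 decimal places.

1.3285

C = D/d = 30.0/6.3 = 4.7619
K_W = (4C−1)/(4C−4) + 0.615/C = 18.048/15.048 + 0.1291 = 1.3285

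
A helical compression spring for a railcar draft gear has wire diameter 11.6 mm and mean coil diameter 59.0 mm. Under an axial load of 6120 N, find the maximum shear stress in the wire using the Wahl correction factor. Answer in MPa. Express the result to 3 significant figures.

768 MPa

Spring index C = D/d = 59.0/11.6 = 5.0862
K_W = (4C−1)/(4C−4) + 0.615/C = 19.345/16.345 + 0.1209 = 1.3045
τ₀ = 8FD/(πd³) = 8·6120·59.0/(π·11.6³) = 2.88864e+06/4903.7 = 589.07 MPa
τ_max = K·τ₀ = 1.3045 × 589.07 = 768.42 MPa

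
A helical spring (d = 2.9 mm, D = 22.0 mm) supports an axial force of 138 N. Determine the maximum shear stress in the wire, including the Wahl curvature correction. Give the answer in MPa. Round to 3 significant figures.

Spring index C = D/d = 22.0/2.9 = 7.5862
K_W = (4C−1)/(4C−4) + 0.615/C = 29.345/26.345 + 0.0811 = 1.1949
τ₀ = 8FD/(πd³) = 8·138·22.0/(π·2.9³) = 24288/76.62 = 316.99 MPa
τ_max = K·τ₀ = 1.1949 × 316.99 = 378.79 MPa

379 MPa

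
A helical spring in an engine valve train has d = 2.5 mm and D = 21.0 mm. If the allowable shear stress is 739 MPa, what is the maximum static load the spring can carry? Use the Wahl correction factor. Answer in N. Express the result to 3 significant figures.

C = D/d = 21.0/2.5 = 8.4000
K_W = (4C−1)/(4C−4) + 0.615/C = 32.600/29.600 + 0.0732 = 1.1746
τ_max = K·8FD/(πd³) → F_max = τ_allow·πd³/(8DK)
F_max = 739·π·2.5³/(8·21.0·1.1746) = 36276/197.33 = 183.83 N

184 N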